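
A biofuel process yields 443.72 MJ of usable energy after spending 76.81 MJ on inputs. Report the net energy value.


NEV = E_out - E_in
= 443.72 - 76.81
= 366.9100 MJ

366.9100 MJ


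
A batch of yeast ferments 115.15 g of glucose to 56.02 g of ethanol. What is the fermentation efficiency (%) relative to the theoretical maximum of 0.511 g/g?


Fermentation efficiency = (actual / (0.511 * glucose)) * 100
= (56.02 / (0.511 * 115.15)) * 100
= 95.2047%

95.2047%


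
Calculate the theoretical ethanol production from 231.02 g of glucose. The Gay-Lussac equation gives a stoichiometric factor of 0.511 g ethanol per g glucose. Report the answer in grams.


Theoretical ethanol yield: m_EtOH = 0.511 * m_glucose
m_EtOH = 0.511 * 231.02 = 118.0512 g

118.0512 g


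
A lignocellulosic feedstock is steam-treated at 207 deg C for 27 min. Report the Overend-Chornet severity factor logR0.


logR0 = log10(t * exp((T - 100) / 14.75))
= log10(27 * exp((207 - 100) / 14.75))
= 4.5818

4.5818


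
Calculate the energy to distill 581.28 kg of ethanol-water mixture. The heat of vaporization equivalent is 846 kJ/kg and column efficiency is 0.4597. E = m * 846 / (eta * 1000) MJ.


E = m * 846 / (eta * 1000)
= 581.28 * 846 / (0.4597 * 1000)
= 1069.7474 MJ

1069.7474 MJ


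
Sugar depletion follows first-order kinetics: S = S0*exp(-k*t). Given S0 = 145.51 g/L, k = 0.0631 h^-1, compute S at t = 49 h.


S = S0 * exp(-k * t)
S = 145.51 * exp(-0.0631 * 49)
S = 6.6084 g/L

6.6084 g/L


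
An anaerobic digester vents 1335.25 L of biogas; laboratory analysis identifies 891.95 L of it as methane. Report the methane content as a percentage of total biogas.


CH4% = V_CH4 / V_total * 100
= 891.95 / 1335.25 * 100
= 66.8002%

66.8002%


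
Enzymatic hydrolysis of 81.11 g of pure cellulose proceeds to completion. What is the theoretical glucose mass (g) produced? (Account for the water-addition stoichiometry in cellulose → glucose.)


glucose = cellulose * 180/162
= 81.11 * 180/162
= 90.1222 g

90.1222 g


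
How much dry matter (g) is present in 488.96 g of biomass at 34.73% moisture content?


Wd = Ww * (1 - MC/100)
= 488.96 * (1 - 34.73/100)
= 319.1442 g

319.1442 g


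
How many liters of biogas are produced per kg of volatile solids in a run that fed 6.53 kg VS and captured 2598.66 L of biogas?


Y = V / VS
= 2598.66 / 6.53
= 397.9571 L/kg VS

397.9571 L/kg VS


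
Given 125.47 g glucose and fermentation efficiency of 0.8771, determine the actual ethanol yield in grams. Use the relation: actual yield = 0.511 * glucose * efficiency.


Actual ethanol: m = 0.511 * 125.47 * 0.8771
m = 56.2354 g

56.2354 g


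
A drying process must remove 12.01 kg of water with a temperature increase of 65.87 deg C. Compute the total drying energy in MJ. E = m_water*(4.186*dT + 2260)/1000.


E = m_water * (4.186 * dT + 2260) / 1000
= 12.01 * (4.186 * 65.87 + 2260) / 1000
= 30.4541 MJ

30.4541 MJ


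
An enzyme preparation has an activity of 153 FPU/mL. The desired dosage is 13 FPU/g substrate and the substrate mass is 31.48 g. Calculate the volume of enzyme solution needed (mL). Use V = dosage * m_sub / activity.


V = dosage * m_sub / activity
V = 13 * 31.48 / 153
V = 2.6748 mL

2.6748 mL


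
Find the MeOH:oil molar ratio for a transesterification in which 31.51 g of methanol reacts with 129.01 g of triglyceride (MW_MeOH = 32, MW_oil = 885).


Molar ratio = n_MeOH / n_oil = (MeOH/32) / (oil/885) = (MeOH * 885) / (32 * oil)
= (31.51 * 885) / (32 * 129.01)
= 6.7549

6.7549


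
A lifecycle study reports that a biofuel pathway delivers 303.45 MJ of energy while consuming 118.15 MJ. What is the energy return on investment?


EROI = E_out / E_in
= 303.45 / 118.15
= 2.5683

2.5683


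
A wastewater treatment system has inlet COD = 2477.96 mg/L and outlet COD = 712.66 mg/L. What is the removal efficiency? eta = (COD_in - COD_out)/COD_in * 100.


eta = (COD_in - COD_out) / COD_in * 100
= (2477.96 - 712.66) / 2477.96 * 100
= 71.2401%

71.2401%


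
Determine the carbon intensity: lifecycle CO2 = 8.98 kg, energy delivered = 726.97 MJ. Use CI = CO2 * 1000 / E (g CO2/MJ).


CI = CO2 * 1000 / E
= 8.98 * 1000 / 726.97
= 12.3526 g CO2/MJ

12.3526 g CO2/MJ


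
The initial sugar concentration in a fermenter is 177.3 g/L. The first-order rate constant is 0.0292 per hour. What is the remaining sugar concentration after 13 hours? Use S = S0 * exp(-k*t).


S = S0 * exp(-k * t)
S = 177.3 * exp(-0.0292 * 13)
S = 121.2971 g/L

121.2971 g/L


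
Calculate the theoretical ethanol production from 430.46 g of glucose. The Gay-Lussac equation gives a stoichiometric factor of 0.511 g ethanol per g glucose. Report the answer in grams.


Theoretical ethanol yield: m_EtOH = 0.511 * m_glucose
m_EtOH = 0.511 * 430.46 = 219.9651 g

219.9651 g


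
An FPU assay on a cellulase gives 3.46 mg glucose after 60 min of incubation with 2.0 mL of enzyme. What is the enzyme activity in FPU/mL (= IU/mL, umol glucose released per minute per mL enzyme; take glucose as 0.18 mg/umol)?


Activity = glucose_mg / (0.18 mg/umol * V_mL * t_min)
= 3.46 / (0.18 * 2.0 * 60)
= 0.1602 FPU/mL

0.1602 FPU/mL


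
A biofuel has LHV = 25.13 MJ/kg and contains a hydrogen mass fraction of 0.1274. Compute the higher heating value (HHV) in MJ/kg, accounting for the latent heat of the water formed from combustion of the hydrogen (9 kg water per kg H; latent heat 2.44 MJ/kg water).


HHV = LHV + H_frac * 9 * 2.44
= 25.13 + 0.1274 * 9 * 2.44
= 27.9277 MJ/kg

27.9277 MJ/kg


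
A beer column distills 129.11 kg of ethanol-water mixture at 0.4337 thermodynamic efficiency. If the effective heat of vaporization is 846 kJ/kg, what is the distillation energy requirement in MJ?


E = m * 846 / (eta * 1000)
= 129.11 * 846 / (0.4337 * 1000)
= 251.8493 MJ

251.8493 MJ


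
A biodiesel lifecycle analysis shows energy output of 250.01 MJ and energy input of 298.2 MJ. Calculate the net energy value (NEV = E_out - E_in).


NEV = E_out - E_in
= 250.01 - 298.2
= -48.1900 MJ

-48.1900 MJ


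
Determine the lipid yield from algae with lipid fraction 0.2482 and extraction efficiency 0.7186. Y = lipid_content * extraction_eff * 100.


Y = lipid_content * extraction_eff * 100
= 0.2482 * 0.7186 * 100
= 17.8357%

17.8357%


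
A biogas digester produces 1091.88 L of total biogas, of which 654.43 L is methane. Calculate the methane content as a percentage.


CH4% = V_CH4 / V_total * 100
= 654.43 / 1091.88 * 100
= 59.9361%

59.9361%


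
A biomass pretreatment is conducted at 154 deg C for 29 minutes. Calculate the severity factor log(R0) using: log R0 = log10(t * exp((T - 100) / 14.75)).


logR0 = log10(t * exp((T - 100) / 14.75))
= log10(29 * exp((154 - 100) / 14.75))
= 3.0524

3.0524


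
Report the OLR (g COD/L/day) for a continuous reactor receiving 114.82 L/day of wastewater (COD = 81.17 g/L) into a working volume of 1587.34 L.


OLR = Q * S / V
= 114.82 * 81.17 / 1587.34
= 5.8714 g/L/day

5.8714 g/L/day


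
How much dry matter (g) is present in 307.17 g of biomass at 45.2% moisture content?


Wd = Ww * (1 - MC/100)
= 307.17 * (1 - 45.2/100)
= 168.3292 g

168.3292 g


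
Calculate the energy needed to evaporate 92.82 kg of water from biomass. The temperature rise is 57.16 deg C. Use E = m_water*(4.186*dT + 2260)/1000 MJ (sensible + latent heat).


E = m_water * (4.186 * dT + 2260) / 1000
= 92.82 * (4.186 * 57.16 + 2260) / 1000
= 231.9824 MJ

231.9824 MJ


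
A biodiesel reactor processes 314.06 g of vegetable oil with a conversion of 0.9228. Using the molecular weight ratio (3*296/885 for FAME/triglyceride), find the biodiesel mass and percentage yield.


m_FAME = oil * conv * (3 * 296 / 885) = oil * conv * (888/885)
= 314.06 * 0.9228 * 888 / 885
= 290.7970 g
Y = m_FAME / oil * 100 = conv * (888/885) * 100
= 0.9228 * 888 / 885 * 100
= 92.59%

290.7970 g FAME; Y = 92.59%


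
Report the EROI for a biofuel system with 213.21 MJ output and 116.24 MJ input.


EROI = E_out / E_in
= 213.21 / 116.24
= 1.8342

1.8342


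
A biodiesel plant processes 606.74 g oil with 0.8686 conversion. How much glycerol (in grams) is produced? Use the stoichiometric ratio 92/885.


glycerol = oil * conv * (92/885)
= 606.74 * 0.8686 * 92 / 885
= 54.7857 g

54.7857 g


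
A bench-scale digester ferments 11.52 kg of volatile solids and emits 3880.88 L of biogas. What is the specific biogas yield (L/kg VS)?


Y = V / VS
= 3880.88 / 11.52
= 336.8819 L/kg VS

336.8819 L/kg VS


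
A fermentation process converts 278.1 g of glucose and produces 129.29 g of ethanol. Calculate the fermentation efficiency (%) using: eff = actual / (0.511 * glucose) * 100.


Fermentation efficiency = (actual / (0.511 * glucose)) * 100
= (129.29 / (0.511 * 278.1)) * 100
= 90.9794%

90.9794%


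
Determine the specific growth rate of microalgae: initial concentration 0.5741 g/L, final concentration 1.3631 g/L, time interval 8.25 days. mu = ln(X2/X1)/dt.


mu = ln(X2/X1) / dt
= ln(1.3631/0.5741) / 8.25
= 0.1048 per day

0.1048 per day


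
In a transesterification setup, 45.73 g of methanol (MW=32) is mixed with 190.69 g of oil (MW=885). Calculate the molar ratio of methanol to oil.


Molar ratio = n_MeOH / n_oil = (MeOH/32) / (oil/885) = (MeOH * 885) / (32 * oil)
= (45.73 * 885) / (32 * 190.69)
= 6.6323

6.6323


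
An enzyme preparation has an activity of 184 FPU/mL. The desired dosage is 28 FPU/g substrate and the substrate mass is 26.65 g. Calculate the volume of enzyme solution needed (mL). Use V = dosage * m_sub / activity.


V = dosage * m_sub / activity
V = 28 * 26.65 / 184
V = 4.0554 mL

4.0554 mL


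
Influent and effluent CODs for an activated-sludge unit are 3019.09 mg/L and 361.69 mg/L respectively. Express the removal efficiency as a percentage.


eta = (COD_in - COD_out) / COD_in * 100
= (3019.09 - 361.69) / 3019.09 * 100
= 88.0199%

88.0199%


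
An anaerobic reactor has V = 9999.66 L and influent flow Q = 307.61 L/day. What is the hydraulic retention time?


HRT = V / Q
= 9999.66 / 307.61
= 32.5076 days

32.5076 days


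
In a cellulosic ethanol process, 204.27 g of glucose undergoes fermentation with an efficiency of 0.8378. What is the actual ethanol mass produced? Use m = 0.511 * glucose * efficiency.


Actual ethanol: m = 0.511 * 204.27 * 0.8378
m = 87.4512 g

87.4512 g


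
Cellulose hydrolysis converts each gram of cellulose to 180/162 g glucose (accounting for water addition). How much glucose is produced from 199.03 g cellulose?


glucose = cellulose * 180/162
= 199.03 * 180/162
= 221.1444 g

221.1444 g


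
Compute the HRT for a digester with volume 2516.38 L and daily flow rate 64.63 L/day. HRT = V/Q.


HRT = V / Q
= 2516.38 / 64.63
= 38.9352 days

38.9352 days


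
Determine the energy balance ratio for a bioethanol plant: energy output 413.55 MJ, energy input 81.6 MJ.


EROI = E_out / E_in
= 413.55 / 81.6
= 5.0680

5.0680


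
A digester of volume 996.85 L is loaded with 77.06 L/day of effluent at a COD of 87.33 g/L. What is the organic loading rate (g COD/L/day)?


OLR = Q * S / V
= 77.06 * 87.33 / 996.85
= 6.7509 g/L/day

6.7509 g/L/day


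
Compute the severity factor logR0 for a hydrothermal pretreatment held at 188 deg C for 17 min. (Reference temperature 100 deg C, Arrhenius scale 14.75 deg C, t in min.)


logR0 = log10(t * exp((T - 100) / 14.75))
= log10(17 * exp((188 - 100) / 14.75))
= 3.8215

3.8215


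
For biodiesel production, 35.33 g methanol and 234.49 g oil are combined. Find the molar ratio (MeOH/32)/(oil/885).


Molar ratio = n_MeOH / n_oil = (MeOH/32) / (oil/885) = (MeOH * 885) / (32 * oil)
= (35.33 * 885) / (32 * 234.49)
= 4.1669

4.1669


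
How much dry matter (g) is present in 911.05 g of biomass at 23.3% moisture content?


Wd = Ww * (1 - MC/100)
= 911.05 * (1 - 23.3/100)
= 698.7754 g

698.7754 g


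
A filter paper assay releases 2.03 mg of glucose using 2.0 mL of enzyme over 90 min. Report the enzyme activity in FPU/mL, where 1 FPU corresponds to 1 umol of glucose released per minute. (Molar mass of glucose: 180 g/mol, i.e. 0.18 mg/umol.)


Activity = glucose_mg / (0.18 mg/umol * V_mL * t_min)
= 2.03 / (0.18 * 2.0 * 90)
= 0.0627 FPU/mL

0.0627 FPU/mL


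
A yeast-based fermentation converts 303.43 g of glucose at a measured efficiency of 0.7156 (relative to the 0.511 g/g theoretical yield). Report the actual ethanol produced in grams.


Actual ethanol: m = 0.511 * 303.43 * 0.7156
m = 110.9557 g

110.9557 g


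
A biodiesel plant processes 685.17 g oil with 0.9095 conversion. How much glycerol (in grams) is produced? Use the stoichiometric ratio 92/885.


glycerol = oil * conv * (92/885)
= 685.17 * 0.9095 * 92 / 885
= 64.7807 g

64.7807 g


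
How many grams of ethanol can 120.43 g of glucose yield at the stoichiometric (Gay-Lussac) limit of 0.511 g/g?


Theoretical ethanol yield: m_EtOH = 0.511 * m_glucose
m_EtOH = 0.511 * 120.43 = 61.5397 g

61.5397 g


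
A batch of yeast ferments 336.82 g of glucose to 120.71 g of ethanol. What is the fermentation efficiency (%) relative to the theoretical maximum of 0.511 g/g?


Fermentation efficiency = (actual / (0.511 * glucose)) * 100
= (120.71 / (0.511 * 336.82)) * 100
= 70.1333%

70.1333%


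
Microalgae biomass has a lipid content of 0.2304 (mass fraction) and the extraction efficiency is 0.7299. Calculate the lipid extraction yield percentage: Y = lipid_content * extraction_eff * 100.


Y = lipid_content * extraction_eff * 100
= 0.2304 * 0.7299 * 100
= 16.8169%

16.8169%


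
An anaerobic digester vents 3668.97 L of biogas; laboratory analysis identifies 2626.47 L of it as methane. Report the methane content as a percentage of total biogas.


CH4% = V_CH4 / V_total * 100
= 2626.47 / 3668.97 * 100
= 71.5860%

71.5860%


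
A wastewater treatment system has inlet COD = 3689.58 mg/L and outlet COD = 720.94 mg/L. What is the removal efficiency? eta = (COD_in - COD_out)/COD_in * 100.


eta = (COD_in - COD_out) / COD_in * 100
= (3689.58 - 720.94) / 3689.58 * 100
= 80.4601%

80.4601%


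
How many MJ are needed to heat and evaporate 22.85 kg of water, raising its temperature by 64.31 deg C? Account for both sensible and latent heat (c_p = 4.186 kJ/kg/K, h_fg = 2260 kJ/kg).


E = m_water * (4.186 * dT + 2260) / 1000
= 22.85 * (4.186 * 64.31 + 2260) / 1000
= 57.7923 MJ

57.7923 MJ


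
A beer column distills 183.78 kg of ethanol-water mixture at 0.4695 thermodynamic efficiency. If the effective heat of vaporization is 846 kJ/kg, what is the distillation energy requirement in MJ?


E = m * 846 / (eta * 1000)
= 183.78 * 846 / (0.4695 * 1000)
= 331.1563 MJ

331.1563 MJ


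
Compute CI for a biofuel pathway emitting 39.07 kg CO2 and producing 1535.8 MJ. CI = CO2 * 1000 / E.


CI = CO2 * 1000 / E
= 39.07 * 1000 / 1535.8
= 25.4395 g CO2/MJ

25.4395 g CO2/MJ


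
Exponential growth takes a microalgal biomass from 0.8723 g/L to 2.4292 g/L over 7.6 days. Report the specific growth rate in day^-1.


mu = ln(X2/X1) / dt
= ln(2.4292/0.8723) / 7.6
= 0.1348 per day

0.1348 per day


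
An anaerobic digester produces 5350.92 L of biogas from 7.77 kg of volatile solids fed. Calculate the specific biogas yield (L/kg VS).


Y = V / VS
= 5350.92 / 7.77
= 688.6641 L/kg VS

688.6641 L/kg VS


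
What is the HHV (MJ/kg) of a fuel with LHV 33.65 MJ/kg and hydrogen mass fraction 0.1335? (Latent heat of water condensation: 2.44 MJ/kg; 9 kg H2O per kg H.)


HHV = LHV + H_frac * 9 * 2.44
= 33.65 + 0.1335 * 9 * 2.44
= 36.5817 MJ/kg

36.5817 MJ/kg


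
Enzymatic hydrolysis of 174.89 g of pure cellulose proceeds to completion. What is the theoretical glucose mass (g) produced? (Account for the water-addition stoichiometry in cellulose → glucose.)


glucose = cellulose * 180/162
= 174.89 * 180/162
= 194.3222 g

194.3222 g


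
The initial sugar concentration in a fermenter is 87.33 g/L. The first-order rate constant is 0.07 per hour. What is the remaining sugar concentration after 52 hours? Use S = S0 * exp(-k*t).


S = S0 * exp(-k * t)
S = 87.33 * exp(-0.07 * 52)
S = 2.2926 g/L

2.2926 g/L


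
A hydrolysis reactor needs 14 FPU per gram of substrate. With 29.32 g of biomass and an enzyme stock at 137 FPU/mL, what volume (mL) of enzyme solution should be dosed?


V = dosage * m_sub / activity
V = 14 * 29.32 / 137
V = 2.9962 mL

2.9962 mL


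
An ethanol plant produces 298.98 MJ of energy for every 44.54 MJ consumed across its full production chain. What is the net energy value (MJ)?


NEV = E_out - E_in
= 298.98 - 44.54
= 254.4400 MJ

254.4400 MJ


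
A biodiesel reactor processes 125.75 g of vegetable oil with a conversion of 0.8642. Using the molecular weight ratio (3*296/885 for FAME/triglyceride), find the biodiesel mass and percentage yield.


m_FAME = oil * conv * (3 * 296 / 885) = oil * conv * (888/885)
= 125.75 * 0.8642 * 888 / 885
= 109.0415 g
Y = m_FAME / oil * 100 = conv * (888/885) * 100
= 0.8642 * 888 / 885 * 100
= 86.71%

109.0415 g FAME; Y = 86.71%


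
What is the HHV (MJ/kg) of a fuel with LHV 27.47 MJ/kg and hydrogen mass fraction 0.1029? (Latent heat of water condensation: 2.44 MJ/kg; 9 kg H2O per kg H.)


HHV = LHV + H_frac * 9 * 2.44
= 27.47 + 0.1029 * 9 * 2.44
= 29.7297 MJ/kg

29.7297 MJ/kg


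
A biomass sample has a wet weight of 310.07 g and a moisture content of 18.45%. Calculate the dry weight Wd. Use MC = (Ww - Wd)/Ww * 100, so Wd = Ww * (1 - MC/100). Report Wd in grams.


Wd = Ww * (1 - MC/100)
= 310.07 * (1 - 18.45/100)
= 252.8621 g

252.8621 g


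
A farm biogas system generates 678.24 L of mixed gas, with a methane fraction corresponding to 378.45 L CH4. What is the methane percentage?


CH4% = V_CH4 / V_total * 100
= 378.45 / 678.24 * 100
= 55.7988%

55.7988%


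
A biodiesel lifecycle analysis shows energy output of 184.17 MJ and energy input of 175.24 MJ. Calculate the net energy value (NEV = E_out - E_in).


NEV = E_out - E_in
= 184.17 - 175.24
= 8.9300 MJ

8.9300 MJ


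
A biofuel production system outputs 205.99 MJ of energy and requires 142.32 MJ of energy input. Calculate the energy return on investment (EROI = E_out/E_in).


EROI = E_out / E_in
= 205.99 / 142.32
= 1.4474

1.4474


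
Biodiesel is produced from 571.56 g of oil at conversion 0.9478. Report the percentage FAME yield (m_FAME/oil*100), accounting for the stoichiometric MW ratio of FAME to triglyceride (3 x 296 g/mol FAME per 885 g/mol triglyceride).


m_FAME = oil * conv * (3 * 296 / 885) = oil * conv * (888/885)
= 571.56 * 0.9478 * 888 / 885
= 543.5609 g
Y = m_FAME / oil * 100 = conv * (888/885) * 100
= 0.9478 * 888 / 885 * 100
= 95.10%

95.10%


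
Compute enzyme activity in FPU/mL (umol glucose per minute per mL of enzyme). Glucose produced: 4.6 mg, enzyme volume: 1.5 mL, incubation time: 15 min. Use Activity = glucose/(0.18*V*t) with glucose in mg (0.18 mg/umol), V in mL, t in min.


Activity = glucose_mg / (0.18 mg/umol * V_mL * t_min)
= 4.6 / (0.18 * 1.5 * 15)
= 1.1358 FPU/mL

1.1358 FPU/mL


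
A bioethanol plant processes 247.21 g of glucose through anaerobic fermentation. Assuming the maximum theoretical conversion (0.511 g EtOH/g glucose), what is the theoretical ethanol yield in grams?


Theoretical ethanol yield: m_EtOH = 0.511 * m_glucose
m_EtOH = 0.511 * 247.21 = 126.3243 g

126.3243 g


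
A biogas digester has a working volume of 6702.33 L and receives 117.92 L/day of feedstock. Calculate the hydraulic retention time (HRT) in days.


HRT = V / Q
= 6702.33 / 117.92
= 56.8379 days

56.8379 days


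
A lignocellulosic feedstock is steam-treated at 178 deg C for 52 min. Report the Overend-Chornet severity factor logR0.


logR0 = log10(t * exp((T - 100) / 14.75))
= log10(52 * exp((178 - 100) / 14.75))
= 4.0126

4.0126


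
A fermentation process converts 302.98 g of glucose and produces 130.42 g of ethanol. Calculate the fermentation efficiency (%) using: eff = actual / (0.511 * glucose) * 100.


Fermentation efficiency = (actual / (0.511 * glucose)) * 100
= (130.42 / (0.511 * 302.98)) * 100
= 84.2382%

84.2382%


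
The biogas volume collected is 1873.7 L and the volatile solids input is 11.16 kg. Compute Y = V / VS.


Y = V / VS
= 1873.7 / 11.16
= 167.8943 L/kg VS

167.8943 L/kg VS


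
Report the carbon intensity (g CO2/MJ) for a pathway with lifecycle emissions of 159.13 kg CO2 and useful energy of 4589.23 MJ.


CI = CO2 * 1000 / E
= 159.13 * 1000 / 4589.23
= 34.6747 g CO2/MJ

34.6747 g CO2/MJ


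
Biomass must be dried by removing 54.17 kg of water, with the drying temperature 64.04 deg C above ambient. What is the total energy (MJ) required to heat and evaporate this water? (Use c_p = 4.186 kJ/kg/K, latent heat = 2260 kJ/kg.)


E = m_water * (4.186 * dT + 2260) / 1000
= 54.17 * (4.186 * 64.04 + 2260) / 1000
= 136.9456 MJ

136.9456 MJ


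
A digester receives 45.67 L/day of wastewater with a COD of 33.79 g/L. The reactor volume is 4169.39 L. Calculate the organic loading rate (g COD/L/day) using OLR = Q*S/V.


OLR = Q * S / V
= 45.67 * 33.79 / 4169.39
= 0.3701 g/L/day

0.3701 g/L/day


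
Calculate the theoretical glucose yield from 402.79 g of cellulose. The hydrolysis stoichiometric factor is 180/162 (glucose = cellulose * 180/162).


glucose = cellulose * 180/162
= 402.79 * 180/162
= 447.5444 g

447.5444 g


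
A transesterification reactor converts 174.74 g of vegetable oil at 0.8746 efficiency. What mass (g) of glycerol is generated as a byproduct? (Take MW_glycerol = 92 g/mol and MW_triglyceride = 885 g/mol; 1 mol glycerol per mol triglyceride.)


glycerol = oil * conv * (92/885)
= 174.74 * 0.8746 * 92 / 885
= 15.8872 g

15.8872 g


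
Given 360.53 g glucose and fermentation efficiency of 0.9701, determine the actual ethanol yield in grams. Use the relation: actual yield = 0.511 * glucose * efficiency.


Actual ethanol: m = 0.511 * 360.53 * 0.9701
m = 178.7223 g

178.7223 g


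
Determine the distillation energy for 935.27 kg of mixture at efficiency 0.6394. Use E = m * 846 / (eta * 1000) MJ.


E = m * 846 / (eta * 1000)
= 935.27 * 846 / (0.6394 * 1000)
= 1237.4702 MJ

1237.4702 MJ


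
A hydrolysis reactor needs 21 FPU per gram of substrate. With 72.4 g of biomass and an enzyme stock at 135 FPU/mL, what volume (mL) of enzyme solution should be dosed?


V = dosage * m_sub / activity
V = 21 * 72.4 / 135
V = 11.2622 mL

11.2622 mL


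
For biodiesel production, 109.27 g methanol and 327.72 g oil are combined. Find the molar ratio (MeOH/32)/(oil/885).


Molar ratio = n_MeOH / n_oil = (MeOH/32) / (oil/885) = (MeOH * 885) / (32 * oil)
= (109.27 * 885) / (32 * 327.72)
= 9.2213

9.2213


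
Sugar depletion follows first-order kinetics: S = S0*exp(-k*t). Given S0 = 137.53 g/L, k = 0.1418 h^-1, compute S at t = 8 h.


S = S0 * exp(-k * t)
S = 137.53 * exp(-0.1418 * 8)
S = 44.2317 g/L

44.2317 g/L


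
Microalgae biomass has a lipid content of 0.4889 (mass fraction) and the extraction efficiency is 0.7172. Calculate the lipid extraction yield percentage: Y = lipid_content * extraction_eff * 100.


Y = lipid_content * extraction_eff * 100
= 0.4889 * 0.7172 * 100
= 35.0639%

35.0639%


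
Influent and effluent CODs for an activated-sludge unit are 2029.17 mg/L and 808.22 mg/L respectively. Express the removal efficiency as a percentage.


eta = (COD_in - COD_out) / COD_in * 100
= (2029.17 - 808.22) / 2029.17 * 100
= 60.1699%

60.1699%


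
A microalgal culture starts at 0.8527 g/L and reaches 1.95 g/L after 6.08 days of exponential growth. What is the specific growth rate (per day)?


mu = ln(X2/X1) / dt
= ln(1.95/0.8527) / 6.08
= 0.1360 per day

0.1360 per day


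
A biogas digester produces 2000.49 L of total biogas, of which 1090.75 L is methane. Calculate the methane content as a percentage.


CH4% = V_CH4 / V_total * 100
= 1090.75 / 2000.49 * 100
= 54.5241%

54.5241%


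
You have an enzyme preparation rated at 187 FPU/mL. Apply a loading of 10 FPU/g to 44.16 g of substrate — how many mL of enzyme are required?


V = dosage * m_sub / activity
V = 10 * 44.16 / 187
V = 2.3615 mL

2.3615 mL


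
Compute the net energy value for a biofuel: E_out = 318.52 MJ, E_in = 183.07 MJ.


NEV = E_out - E_in
= 318.52 - 183.07
= 135.4500 MJ

135.4500 MJ


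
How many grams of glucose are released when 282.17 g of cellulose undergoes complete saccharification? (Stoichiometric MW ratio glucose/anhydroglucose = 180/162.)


glucose = cellulose * 180/162
= 282.17 * 180/162
= 313.5222 g

313.5222 g


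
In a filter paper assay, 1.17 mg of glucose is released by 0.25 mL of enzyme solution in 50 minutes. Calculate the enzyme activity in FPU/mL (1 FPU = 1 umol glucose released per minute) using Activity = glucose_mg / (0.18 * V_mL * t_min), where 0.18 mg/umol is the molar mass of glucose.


Activity = glucose_mg / (0.18 mg/umol * V_mL * t_min)
= 1.17 / (0.18 * 0.25 * 50)
= 0.5200 FPU/mL

0.5200 FPU/mL


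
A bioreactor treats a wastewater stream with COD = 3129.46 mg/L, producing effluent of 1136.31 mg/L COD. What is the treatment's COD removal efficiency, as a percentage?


eta = (COD_in - COD_out) / COD_in * 100
= (3129.46 - 1136.31) / 3129.46 * 100
= 63.6899%

63.6899%


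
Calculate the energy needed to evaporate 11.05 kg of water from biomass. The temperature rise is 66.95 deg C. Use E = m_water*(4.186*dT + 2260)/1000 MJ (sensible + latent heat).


E = m_water * (4.186 * dT + 2260) / 1000
= 11.05 * (4.186 * 66.95 + 2260) / 1000
= 28.0698 MJ

28.0698 MJ


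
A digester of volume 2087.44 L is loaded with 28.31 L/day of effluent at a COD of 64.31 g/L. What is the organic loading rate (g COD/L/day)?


OLR = Q * S / V
= 28.31 * 64.31 / 2087.44
= 0.8722 g/L/day

0.8722 g/L/day


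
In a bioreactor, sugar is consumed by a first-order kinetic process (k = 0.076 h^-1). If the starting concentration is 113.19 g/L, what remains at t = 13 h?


S = S0 * exp(-k * t)
S = 113.19 * exp(-0.076 * 13)
S = 42.1430 g/L

42.1430 g/L


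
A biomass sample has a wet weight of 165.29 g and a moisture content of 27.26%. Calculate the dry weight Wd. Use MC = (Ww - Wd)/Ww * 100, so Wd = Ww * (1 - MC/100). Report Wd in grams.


Wd = Ww * (1 - MC/100)
= 165.29 * (1 - 27.26/100)
= 120.2319 g

120.2319 g


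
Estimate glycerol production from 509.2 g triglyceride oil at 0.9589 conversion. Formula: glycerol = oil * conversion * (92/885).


glycerol = oil * conv * (92/885)
= 509.2 * 0.9589 * 92 / 885
= 50.7582 g

50.7582 g


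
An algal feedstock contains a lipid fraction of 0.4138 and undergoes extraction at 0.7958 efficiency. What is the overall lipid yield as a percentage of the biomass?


Y = lipid_content * extraction_eff * 100
= 0.4138 * 0.7958 * 100
= 32.9302%

32.9302%


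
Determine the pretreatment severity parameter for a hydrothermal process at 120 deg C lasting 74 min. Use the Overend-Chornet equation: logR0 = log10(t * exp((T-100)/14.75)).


logR0 = log10(t * exp((T - 100) / 14.75))
= log10(74 * exp((120 - 100) / 14.75))
= 2.4581

2.4581


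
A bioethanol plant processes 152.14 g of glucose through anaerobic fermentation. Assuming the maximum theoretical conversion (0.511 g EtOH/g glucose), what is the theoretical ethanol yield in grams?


Theoretical ethanol yield: m_EtOH = 0.511 * m_glucose
m_EtOH = 0.511 * 152.14 = 77.7435 g

77.7435 g


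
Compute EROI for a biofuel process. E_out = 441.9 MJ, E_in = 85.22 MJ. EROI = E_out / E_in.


EROI = E_out / E_in
= 441.9 / 85.22
= 5.1854

5.1854


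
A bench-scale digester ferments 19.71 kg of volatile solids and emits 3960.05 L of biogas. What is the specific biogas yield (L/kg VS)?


Y = V / VS
= 3960.05 / 19.71
= 200.9158 L/kg VS

200.9158 L/kg VS


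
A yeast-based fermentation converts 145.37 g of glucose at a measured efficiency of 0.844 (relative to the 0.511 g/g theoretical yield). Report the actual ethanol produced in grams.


Actual ethanol: m = 0.511 * 145.37 * 0.844
m = 62.6958 g

62.6958 g


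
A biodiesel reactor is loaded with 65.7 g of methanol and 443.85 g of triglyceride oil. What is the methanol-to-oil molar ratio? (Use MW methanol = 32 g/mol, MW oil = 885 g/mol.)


Molar ratio = n_MeOH / n_oil = (MeOH/32) / (oil/885) = (MeOH * 885) / (32 * oil)
= (65.7 * 885) / (32 * 443.85)
= 4.0938

4.0938


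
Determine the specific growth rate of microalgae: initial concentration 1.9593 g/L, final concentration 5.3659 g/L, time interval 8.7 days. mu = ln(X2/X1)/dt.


mu = ln(X2/X1) / dt
= ln(5.3659/1.9593) / 8.7
= 0.1158 per day

0.1158 per day


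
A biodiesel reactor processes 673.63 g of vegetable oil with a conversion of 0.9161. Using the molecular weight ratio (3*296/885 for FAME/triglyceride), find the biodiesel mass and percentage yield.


m_FAME = oil * conv * (3 * 296 / 885) = oil * conv * (888/885)
= 673.63 * 0.9161 * 888 / 885
= 619.2043 g
Y = m_FAME / oil * 100 = conv * (888/885) * 100
= 0.9161 * 888 / 885 * 100
= 91.92%

619.2043 g FAME; Y = 91.92%


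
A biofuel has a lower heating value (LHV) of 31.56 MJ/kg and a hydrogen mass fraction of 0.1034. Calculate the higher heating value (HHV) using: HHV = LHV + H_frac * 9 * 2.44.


HHV = LHV + H_frac * 9 * 2.44
= 31.56 + 0.1034 * 9 * 2.44
= 33.8307 MJ/kg

33.8307 MJ/kg


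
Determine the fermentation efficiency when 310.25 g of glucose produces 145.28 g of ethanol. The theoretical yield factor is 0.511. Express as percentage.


Fermentation efficiency = (actual / (0.511 * glucose)) * 100
= (145.28 / (0.511 * 310.25)) * 100
= 91.6375%

91.6375%


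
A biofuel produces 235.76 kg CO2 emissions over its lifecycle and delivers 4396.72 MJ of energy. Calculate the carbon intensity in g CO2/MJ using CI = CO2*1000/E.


CI = CO2 * 1000 / E
= 235.76 * 1000 / 4396.72
= 53.6218 g CO2/MJ

53.6218 g CO2/MJ


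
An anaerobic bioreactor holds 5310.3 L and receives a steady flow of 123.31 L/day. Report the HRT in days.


HRT = V / Q
= 5310.3 / 123.31
= 43.0646 days

43.0646 days


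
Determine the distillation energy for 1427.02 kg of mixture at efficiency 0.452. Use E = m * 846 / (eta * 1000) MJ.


E = m * 846 / (eta * 1000)
= 1427.02 * 846 / (0.452 * 1000)
= 2670.9268 MJ

2670.9268 MJ


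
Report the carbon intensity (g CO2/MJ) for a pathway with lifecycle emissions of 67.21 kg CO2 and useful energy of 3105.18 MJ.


CI = CO2 * 1000 / E
= 67.21 * 1000 / 3105.18
= 21.6445 g CO2/MJ

21.6445 g CO2/MJ


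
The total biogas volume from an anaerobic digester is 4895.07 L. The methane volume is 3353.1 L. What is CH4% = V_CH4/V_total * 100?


CH4% = V_CH4 / V_total * 100
= 3353.1 / 4895.07 * 100
= 68.4995%

68.4995%


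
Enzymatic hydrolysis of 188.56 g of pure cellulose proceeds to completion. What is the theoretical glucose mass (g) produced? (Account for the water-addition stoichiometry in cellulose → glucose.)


glucose = cellulose * 180/162
= 188.56 * 180/162
= 209.5111 g

209.5111 g


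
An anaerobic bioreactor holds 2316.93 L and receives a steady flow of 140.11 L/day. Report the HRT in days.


HRT = V / Q
= 2316.93 / 140.11
= 16.5365 days

16.5365 days


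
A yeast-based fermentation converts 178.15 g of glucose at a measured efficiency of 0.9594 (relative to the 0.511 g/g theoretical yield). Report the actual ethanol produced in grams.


Actual ethanol: m = 0.511 * 178.15 * 0.9594
m = 87.3386 g

87.3386 g


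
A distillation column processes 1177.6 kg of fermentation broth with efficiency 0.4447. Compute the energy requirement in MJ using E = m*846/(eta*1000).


E = m * 846 / (eta * 1000)
= 1177.6 * 846 / (0.4447 * 1000)
= 2240.2734 MJ

2240.2734 MJ


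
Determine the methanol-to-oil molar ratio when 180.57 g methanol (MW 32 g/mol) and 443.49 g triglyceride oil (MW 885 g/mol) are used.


Molar ratio = n_MeOH / n_oil = (MeOH/32) / (oil/885) = (MeOH * 885) / (32 * oil)
= (180.57 * 885) / (32 * 443.49)
= 11.2604

11.2604


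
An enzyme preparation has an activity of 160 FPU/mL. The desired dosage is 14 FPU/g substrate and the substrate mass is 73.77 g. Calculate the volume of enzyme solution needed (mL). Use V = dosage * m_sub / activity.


V = dosage * m_sub / activity
V = 14 * 73.77 / 160
V = 6.4549 mL

6.4549 mL


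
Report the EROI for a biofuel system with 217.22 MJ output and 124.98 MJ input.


EROI = E_out / E_in
= 217.22 / 124.98
= 1.7380

1.7380


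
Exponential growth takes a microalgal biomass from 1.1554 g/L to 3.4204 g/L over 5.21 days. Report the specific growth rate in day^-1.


mu = ln(X2/X1) / dt
= ln(3.4204/1.1554) / 5.21
= 0.2083 per day

0.2083 per day


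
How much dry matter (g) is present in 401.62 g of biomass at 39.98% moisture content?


Wd = Ww * (1 - MC/100)
= 401.62 * (1 - 39.98/100)
= 241.0523 g

241.0523 g


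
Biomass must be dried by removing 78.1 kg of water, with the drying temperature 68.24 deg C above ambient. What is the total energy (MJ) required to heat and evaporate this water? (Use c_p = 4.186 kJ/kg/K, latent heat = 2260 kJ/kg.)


E = m_water * (4.186 * dT + 2260) / 1000
= 78.1 * (4.186 * 68.24 + 2260) / 1000
= 198.8155 MJ

198.8155 MJ


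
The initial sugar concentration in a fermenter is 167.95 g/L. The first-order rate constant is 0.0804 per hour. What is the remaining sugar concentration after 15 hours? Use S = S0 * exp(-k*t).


S = S0 * exp(-k * t)
S = 167.95 * exp(-0.0804 * 15)
S = 50.2830 g/L

50.2830 g/L


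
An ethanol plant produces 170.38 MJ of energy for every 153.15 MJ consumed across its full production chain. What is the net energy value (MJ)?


NEV = E_out - E_in
= 170.38 - 153.15
= 17.2300 MJ

17.2300 MJ


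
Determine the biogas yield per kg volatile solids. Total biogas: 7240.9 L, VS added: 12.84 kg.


Y = V / VS
= 7240.9 / 12.84
= 563.9330 L/kg VS

563.9330 L/kg VS


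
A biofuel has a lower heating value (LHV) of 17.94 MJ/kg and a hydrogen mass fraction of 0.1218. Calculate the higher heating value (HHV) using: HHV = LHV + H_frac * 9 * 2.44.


HHV = LHV + H_frac * 9 * 2.44
= 17.94 + 0.1218 * 9 * 2.44
= 20.6147 MJ/kg

20.6147 MJ/kg


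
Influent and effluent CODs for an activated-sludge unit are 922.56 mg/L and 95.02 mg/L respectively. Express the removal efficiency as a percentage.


eta = (COD_in - COD_out) / COD_in * 100
= (922.56 - 95.02) / 922.56 * 100
= 89.7004%

89.7004%


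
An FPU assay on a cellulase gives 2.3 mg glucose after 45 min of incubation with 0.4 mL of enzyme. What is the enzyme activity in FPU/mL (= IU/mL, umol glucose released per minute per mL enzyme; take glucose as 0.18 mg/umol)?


Activity = glucose_mg / (0.18 mg/umol * V_mL * t_min)
= 2.3 / (0.18 * 0.4 * 45)
= 0.7099 FPU/mL

0.7099 FPU/mL


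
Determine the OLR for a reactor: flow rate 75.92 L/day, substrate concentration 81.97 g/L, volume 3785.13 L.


OLR = Q * S / V
= 75.92 * 81.97 / 3785.13
= 1.6441 g/L/day

1.6441 g/L/day


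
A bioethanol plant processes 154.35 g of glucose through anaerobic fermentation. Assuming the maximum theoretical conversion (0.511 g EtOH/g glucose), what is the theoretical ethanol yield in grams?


Theoretical ethanol yield: m_EtOH = 0.511 * m_glucose
m_EtOH = 0.511 * 154.35 = 78.8728 g

78.8728 g


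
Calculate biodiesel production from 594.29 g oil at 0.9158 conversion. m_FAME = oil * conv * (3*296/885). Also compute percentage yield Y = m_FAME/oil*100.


m_FAME = oil * conv * (3 * 296 / 885) = oil * conv * (888/885)
= 594.29 * 0.9158 * 888 / 885
= 546.0957 g
Y = m_FAME / oil * 100 = conv * (888/885) * 100
= 0.9158 * 888 / 885 * 100
= 91.89%

546.0957 g FAME; Y = 91.89%


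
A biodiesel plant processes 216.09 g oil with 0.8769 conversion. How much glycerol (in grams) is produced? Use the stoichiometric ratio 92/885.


glycerol = oil * conv * (92/885)
= 216.09 * 0.8769 * 92 / 885
= 19.6983 g

19.6983 g


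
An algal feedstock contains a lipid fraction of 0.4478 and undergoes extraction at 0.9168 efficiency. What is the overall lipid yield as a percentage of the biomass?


Y = lipid_content * extraction_eff * 100
= 0.4478 * 0.9168 * 100
= 41.0543%

41.0543%


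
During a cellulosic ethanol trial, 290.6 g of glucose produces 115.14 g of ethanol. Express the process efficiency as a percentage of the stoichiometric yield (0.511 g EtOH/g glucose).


Fermentation efficiency = (actual / (0.511 * glucose)) * 100
= (115.14 / (0.511 * 290.6)) * 100
= 77.5371%

77.5371%


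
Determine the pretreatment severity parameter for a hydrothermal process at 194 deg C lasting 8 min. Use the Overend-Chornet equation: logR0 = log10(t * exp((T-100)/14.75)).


logR0 = log10(t * exp((T - 100) / 14.75))
= log10(8 * exp((194 - 100) / 14.75))
= 3.6708

3.6708


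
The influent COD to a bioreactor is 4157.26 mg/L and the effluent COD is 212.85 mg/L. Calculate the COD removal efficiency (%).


eta = (COD_in - COD_out) / COD_in * 100
= (4157.26 - 212.85) / 4157.26 * 100
= 94.8800%

94.8800%


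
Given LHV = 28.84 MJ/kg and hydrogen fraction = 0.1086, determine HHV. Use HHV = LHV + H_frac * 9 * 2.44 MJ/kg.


HHV = LHV + H_frac * 9 * 2.44
= 28.84 + 0.1086 * 9 * 2.44
= 31.2249 MJ/kg

31.2249 MJ/kg


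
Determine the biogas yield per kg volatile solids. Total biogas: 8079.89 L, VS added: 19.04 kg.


Y = V / VS
= 8079.89 / 19.04
= 424.3640 L/kg VS

424.3640 L/kg VS


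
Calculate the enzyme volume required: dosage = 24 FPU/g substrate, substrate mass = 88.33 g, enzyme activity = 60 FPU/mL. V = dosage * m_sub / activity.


V = dosage * m_sub / activity
V = 24 * 88.33 / 60
V = 35.3320 mL

35.3320 mL


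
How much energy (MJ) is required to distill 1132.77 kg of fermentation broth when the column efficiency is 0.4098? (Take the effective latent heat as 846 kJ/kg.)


E = m * 846 / (eta * 1000)
= 1132.77 * 846 / (0.4098 * 1000)
= 2338.5149 MJ

2338.5149 MJ


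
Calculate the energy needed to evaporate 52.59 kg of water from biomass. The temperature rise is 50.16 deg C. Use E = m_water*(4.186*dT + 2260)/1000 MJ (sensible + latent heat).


E = m_water * (4.186 * dT + 2260) / 1000
= 52.59 * (4.186 * 50.16 + 2260) / 1000
= 129.8957 MJ

129.8957 MJ


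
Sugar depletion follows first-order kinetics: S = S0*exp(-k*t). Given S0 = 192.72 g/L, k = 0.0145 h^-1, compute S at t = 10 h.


S = S0 * exp(-k * t)
S = 192.72 * exp(-0.0145 * 10)
S = 166.7071 g/L

166.7071 g/L


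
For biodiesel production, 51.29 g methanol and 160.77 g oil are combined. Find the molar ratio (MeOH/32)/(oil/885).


Molar ratio = n_MeOH / n_oil = (MeOH/32) / (oil/885) = (MeOH * 885) / (32 * oil)
= (51.29 * 885) / (32 * 160.77)
= 8.8231

8.8231


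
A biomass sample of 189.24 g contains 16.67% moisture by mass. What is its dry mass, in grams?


Wd = Ww * (1 - MC/100)
= 189.24 * (1 - 16.67/100)
= 157.6937 g

157.6937 g


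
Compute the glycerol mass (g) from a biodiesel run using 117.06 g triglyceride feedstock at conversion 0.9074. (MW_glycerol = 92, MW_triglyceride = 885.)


glycerol = oil * conv * (92/885)
= 117.06 * 0.9074 * 92 / 885
= 11.0421 g

11.0421 g


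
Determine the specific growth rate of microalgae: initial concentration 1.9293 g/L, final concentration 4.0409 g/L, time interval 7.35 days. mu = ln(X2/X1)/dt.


mu = ln(X2/X1) / dt
= ln(4.0409/1.9293) / 7.35
= 0.1006 per day

0.1006 per day


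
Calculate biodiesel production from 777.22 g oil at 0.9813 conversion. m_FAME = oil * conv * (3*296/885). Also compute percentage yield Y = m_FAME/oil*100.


m_FAME = oil * conv * (3 * 296 / 885) = oil * conv * (888/885)
= 777.22 * 0.9813 * 888 / 885
= 765.2714 g
Y = m_FAME / oil * 100 = conv * (888/885) * 100
= 0.9813 * 888 / 885 * 100
= 98.46%

765.2714 g FAME; Y = 98.46%


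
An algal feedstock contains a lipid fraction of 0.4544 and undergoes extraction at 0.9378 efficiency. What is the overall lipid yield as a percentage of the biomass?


Y = lipid_content * extraction_eff * 100
= 0.4544 * 0.9378 * 100
= 42.6136%

42.6136%
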